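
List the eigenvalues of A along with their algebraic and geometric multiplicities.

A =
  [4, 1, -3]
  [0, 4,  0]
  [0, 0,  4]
λ = 4: alg = 3, geom = 2

Step 1 — factor the characteristic polynomial to read off the algebraic multiplicities:
  χ_A(x) = (x - 4)^3

Step 2 — compute geometric multiplicities via the rank-nullity identity g(λ) = n − rank(A − λI):
  rank(A − (4)·I) = 1, so dim ker(A − (4)·I) = n − 1 = 2

Summary:
  λ = 4: algebraic multiplicity = 3, geometric multiplicity = 2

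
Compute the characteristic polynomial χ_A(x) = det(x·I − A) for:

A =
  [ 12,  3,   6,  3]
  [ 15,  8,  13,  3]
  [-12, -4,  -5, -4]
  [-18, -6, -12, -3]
x^4 - 12*x^3 + 54*x^2 - 108*x + 81

Expanding det(x·I − A) (e.g. by cofactor expansion or by noting that A is similar to its Jordan form J, which has the same characteristic polynomial as A) gives
  χ_A(x) = x^4 - 12*x^3 + 54*x^2 - 108*x + 81
which factors as (x - 3)^4. The eigenvalues (with algebraic multiplicities) are λ = 3 with multiplicity 4.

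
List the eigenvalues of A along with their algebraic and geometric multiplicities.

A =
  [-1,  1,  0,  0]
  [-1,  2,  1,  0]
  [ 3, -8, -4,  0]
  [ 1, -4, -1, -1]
λ = -1: alg = 4, geom = 2

Step 1 — factor the characteristic polynomial to read off the algebraic multiplicities:
  χ_A(x) = (x + 1)^4

Step 2 — compute geometric multiplicities via the rank-nullity identity g(λ) = n − rank(A − λI):
  rank(A − (-1)·I) = 2, so dim ker(A − (-1)·I) = n − 2 = 2

Summary:
  λ = -1: algebraic multiplicity = 4, geometric multiplicity = 2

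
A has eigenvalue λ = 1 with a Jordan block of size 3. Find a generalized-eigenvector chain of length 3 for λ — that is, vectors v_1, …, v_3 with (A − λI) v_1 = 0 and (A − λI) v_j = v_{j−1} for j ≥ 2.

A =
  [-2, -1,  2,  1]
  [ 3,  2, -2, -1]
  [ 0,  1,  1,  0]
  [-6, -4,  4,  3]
A Jordan chain for λ = 1 of length 3:
v_1 = (0, 0, 3, -6)ᵀ
v_2 = (-3, 3, 0, -6)ᵀ
v_3 = (1, 0, 0, 0)ᵀ

Let N = A − (1)·I. We want v_3 with N^3 v_3 = 0 but N^2 v_3 ≠ 0; then v_{j-1} := N · v_j for j = 3, …, 2.

Pick v_3 = (1, 0, 0, 0)ᵀ.
Then v_2 = N · v_3 = (-3, 3, 0, -6)ᵀ.
Then v_1 = N · v_2 = (0, 0, 3, -6)ᵀ.

Sanity check: (A − (1)·I) v_1 = (0, 0, 0, 0)ᵀ = 0. ✓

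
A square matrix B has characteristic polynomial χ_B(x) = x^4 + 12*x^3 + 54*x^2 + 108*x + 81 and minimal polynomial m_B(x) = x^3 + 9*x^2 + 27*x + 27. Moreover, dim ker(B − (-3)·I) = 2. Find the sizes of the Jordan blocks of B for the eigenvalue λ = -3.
Block sizes for λ = -3: [3, 1]

Step 1 — from the characteristic polynomial, algebraic multiplicity of λ = -3 is 4. From dim ker(B − (-3)·I) = 2, there are exactly 2 Jordan blocks for λ = -3.
Step 2 — from the minimal polynomial, the factor (x + 3)^3 tells us the largest block for λ = -3 has size 3.
Step 3 — with total size 4, 2 blocks, and largest block 3, the block sizes (in nonincreasing order) are [3, 1].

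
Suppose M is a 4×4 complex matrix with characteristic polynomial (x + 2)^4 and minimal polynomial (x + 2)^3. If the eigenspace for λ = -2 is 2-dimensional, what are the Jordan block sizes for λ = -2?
Block sizes for λ = -2: [3, 1]

Step 1 — from the characteristic polynomial, algebraic multiplicity of λ = -2 is 4. From dim ker(M − (-2)·I) = 2, there are exactly 2 Jordan blocks for λ = -2.
Step 2 — from the minimal polynomial, the factor (x + 2)^3 tells us the largest block for λ = -2 has size 3.
Step 3 — with total size 4, 2 blocks, and largest block 3, the block sizes (in nonincreasing order) are [3, 1].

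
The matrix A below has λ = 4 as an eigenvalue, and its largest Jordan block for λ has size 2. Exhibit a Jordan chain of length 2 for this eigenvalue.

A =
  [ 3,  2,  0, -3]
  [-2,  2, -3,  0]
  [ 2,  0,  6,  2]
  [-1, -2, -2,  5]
A Jordan chain for λ = 4 of length 2:
v_1 = (-1, -2, 2, -1)ᵀ
v_2 = (1, 0, 0, 0)ᵀ

Let N = A − (4)·I. We want v_2 with N^2 v_2 = 0 but N^1 v_2 ≠ 0; then v_{j-1} := N · v_j for j = 2, …, 2.

Pick v_2 = (1, 0, 0, 0)ᵀ.
Then v_1 = N · v_2 = (-1, -2, 2, -1)ᵀ.

Sanity check: (A − (4)·I) v_1 = (0, 0, 0, 0)ᵀ = 0. ✓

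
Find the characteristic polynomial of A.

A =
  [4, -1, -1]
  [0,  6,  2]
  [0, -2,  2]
x^3 - 12*x^2 + 48*x - 64

Expanding det(x·I − A) (e.g. by cofactor expansion or by noting that A is similar to its Jordan form J, which has the same characteristic polynomial as A) gives
  χ_A(x) = x^3 - 12*x^2 + 48*x - 64
which factors as (x - 4)^3. The eigenvalues (with algebraic multiplicities) are λ = 4 with multiplicity 3.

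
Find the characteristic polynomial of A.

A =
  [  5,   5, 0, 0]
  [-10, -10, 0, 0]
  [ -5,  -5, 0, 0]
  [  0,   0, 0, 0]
x^4 + 5*x^3

Expanding det(x·I − A) (e.g. by cofactor expansion or by noting that A is similar to its Jordan form J, which has the same characteristic polynomial as A) gives
  χ_A(x) = x^4 + 5*x^3
which factors as x^3*(x + 5). The eigenvalues (with algebraic multiplicities) are λ = -5 with multiplicity 1, λ = 0 with multiplicity 3.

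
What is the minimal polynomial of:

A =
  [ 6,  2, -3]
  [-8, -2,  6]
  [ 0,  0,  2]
x^2 - 4*x + 4

The characteristic polynomial is χ_A(x) = (x - 2)^3, so the eigenvalues are known. The minimal polynomial is
  m_A(x) = Π_λ (x − λ)^{k_λ}
where k_λ is the size of the *largest* Jordan block for λ (equivalently, the smallest k with (A − λI)^k v = 0 for every generalised eigenvector v of λ).

  λ = 2: largest Jordan block has size 2, contributing (x − 2)^2

So m_A(x) = (x - 2)^2 = x^2 - 4*x + 4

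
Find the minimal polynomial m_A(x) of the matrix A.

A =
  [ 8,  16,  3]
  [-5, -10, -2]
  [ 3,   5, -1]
x^3 + 3*x^2 + 3*x + 1

The characteristic polynomial is χ_A(x) = (x + 1)^3, so the eigenvalues are known. The minimal polynomial is
  m_A(x) = Π_λ (x − λ)^{k_λ}
where k_λ is the size of the *largest* Jordan block for λ (equivalently, the smallest k with (A − λI)^k v = 0 for every generalised eigenvector v of λ).

  λ = -1: largest Jordan block has size 3, contributing (x + 1)^3

So m_A(x) = (x + 1)^3 = x^3 + 3*x^2 + 3*x + 1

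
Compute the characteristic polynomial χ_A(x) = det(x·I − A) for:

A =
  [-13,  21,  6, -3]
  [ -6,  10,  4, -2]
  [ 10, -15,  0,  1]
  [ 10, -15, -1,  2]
x^4 + x^3 - 9*x^2 + 11*x - 4

Expanding det(x·I − A) (e.g. by cofactor expansion or by noting that A is similar to its Jordan form J, which has the same characteristic polynomial as A) gives
  χ_A(x) = x^4 + x^3 - 9*x^2 + 11*x - 4
which factors as (x - 1)^3*(x + 4). The eigenvalues (with algebraic multiplicities) are λ = -4 with multiplicity 1, λ = 1 with multiplicity 3.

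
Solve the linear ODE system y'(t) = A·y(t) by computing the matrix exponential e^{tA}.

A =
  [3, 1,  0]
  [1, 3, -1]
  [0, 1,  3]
e^{tA} =
  [t^2*exp(3*t)/2 + exp(3*t), t*exp(3*t), -t^2*exp(3*t)/2]
  [t*exp(3*t), exp(3*t), -t*exp(3*t)]
  [t^2*exp(3*t)/2, t*exp(3*t), -t^2*exp(3*t)/2 + exp(3*t)]

Strategy: write A = P · J · P⁻¹ where J is a Jordan canonical form, so e^{tA} = P · e^{tJ} · P⁻¹, and e^{tJ} can be computed block-by-block.

A has Jordan form
J =
  [3, 1, 0]
  [0, 3, 1]
  [0, 0, 3]
(up to reordering of blocks).

Per-block formulas:
  For a 3×3 Jordan block J_3(3): exp(t · J_3(3)) = e^(3t)·(I + t·N + (t^2/2)·N^2), where N is the 3×3 nilpotent shift.

After assembling e^{tJ} and conjugating by P, we get:

e^{tA} =
  [t^2*exp(3*t)/2 + exp(3*t), t*exp(3*t), -t^2*exp(3*t)/2]
  [t*exp(3*t), exp(3*t), -t*exp(3*t)]
  [t^2*exp(3*t)/2, t*exp(3*t), -t^2*exp(3*t)/2 + exp(3*t)]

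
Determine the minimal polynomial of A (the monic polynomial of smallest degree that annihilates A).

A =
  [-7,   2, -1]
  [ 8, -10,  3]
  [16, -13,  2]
x^3 + 15*x^2 + 75*x + 125

The characteristic polynomial is χ_A(x) = (x + 5)^3, so the eigenvalues are known. The minimal polynomial is
  m_A(x) = Π_λ (x − λ)^{k_λ}
where k_λ is the size of the *largest* Jordan block for λ (equivalently, the smallest k with (A − λI)^k v = 0 for every generalised eigenvector v of λ).

  λ = -5: largest Jordan block has size 3, contributing (x + 5)^3

So m_A(x) = (x + 5)^3 = x^3 + 15*x^2 + 75*x + 125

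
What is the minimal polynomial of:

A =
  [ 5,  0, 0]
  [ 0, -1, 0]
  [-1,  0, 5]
x^3 - 9*x^2 + 15*x + 25

The characteristic polynomial is χ_A(x) = (x - 5)^2*(x + 1), so the eigenvalues are known. The minimal polynomial is
  m_A(x) = Π_λ (x − λ)^{k_λ}
where k_λ is the size of the *largest* Jordan block for λ (equivalently, the smallest k with (A − λI)^k v = 0 for every generalised eigenvector v of λ).

  λ = -1: largest Jordan block has size 1, contributing (x + 1)
  λ = 5: largest Jordan block has size 2, contributing (x − 5)^2

So m_A(x) = (x - 5)^2*(x + 1) = x^3 - 9*x^2 + 15*x + 25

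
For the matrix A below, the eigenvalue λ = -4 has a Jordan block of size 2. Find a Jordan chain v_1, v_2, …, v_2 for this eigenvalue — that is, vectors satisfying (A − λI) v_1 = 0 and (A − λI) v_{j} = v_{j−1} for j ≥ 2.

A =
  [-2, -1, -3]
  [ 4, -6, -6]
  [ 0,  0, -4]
A Jordan chain for λ = -4 of length 2:
v_1 = (2, 4, 0)ᵀ
v_2 = (1, 0, 0)ᵀ

Let N = A − (-4)·I. We want v_2 with N^2 v_2 = 0 but N^1 v_2 ≠ 0; then v_{j-1} := N · v_j for j = 2, …, 2.

Pick v_2 = (1, 0, 0)ᵀ.
Then v_1 = N · v_2 = (2, 4, 0)ᵀ.

Sanity check: (A − (-4)·I) v_1 = (0, 0, 0)ᵀ = 0. ✓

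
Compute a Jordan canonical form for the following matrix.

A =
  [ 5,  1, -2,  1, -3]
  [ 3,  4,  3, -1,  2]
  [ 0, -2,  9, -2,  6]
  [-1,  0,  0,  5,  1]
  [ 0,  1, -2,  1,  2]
J_3(5) ⊕ J_2(5)

The characteristic polynomial is
  det(x·I − A) = x^5 - 25*x^4 + 250*x^3 - 1250*x^2 + 3125*x - 3125 = (x - 5)^5

Eigenvalues and multiplicities (the geometric multiplicity of λ is n − rank(A − λI), which equals the number of Jordan blocks for λ):
  λ = 5: algebraic multiplicity = 5, geometric multiplicity = 2

Determining the block sizes for each eigenvalue:
  λ = 5: with am = 5 and gm = 2, the partition is not yet determined (e.g. several partitions of 5 into 2 parts exist). Let N = A − (5)·I. Computing rank(N^1) = 3, rank(N^2) = 1, rank(N^3) = 0; the number of blocks of size ≥ j is rank(N^{j−1}) − rank(N^j), giving [2, 2, 1]. So we have 1 block(s) of size 3, 1 block(s) of size 2 → block sizes [3, 2]

Assembling the blocks gives a Jordan form
J =
  [5, 1, 0, 0, 0]
  [0, 5, 1, 0, 0]
  [0, 0, 5, 0, 0]
  [0, 0, 0, 5, 1]
  [0, 0, 0, 0, 5]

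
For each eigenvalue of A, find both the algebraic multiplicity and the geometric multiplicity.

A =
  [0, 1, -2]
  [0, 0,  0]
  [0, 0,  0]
λ = 0: alg = 3, geom = 2

Step 1 — factor the characteristic polynomial to read off the algebraic multiplicities:
  χ_A(x) = x^3

Step 2 — compute geometric multiplicities via the rank-nullity identity g(λ) = n − rank(A − λI):
  rank(A − (0)·I) = 1, so dim ker(A − (0)·I) = n − 1 = 2

Summary:
  λ = 0: algebraic multiplicity = 3, geometric multiplicity = 2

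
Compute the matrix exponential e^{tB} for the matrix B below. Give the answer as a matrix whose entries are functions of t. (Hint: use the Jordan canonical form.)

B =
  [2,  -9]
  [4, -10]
e^{tB} =
  [6*t*exp(-4*t) + exp(-4*t), -9*t*exp(-4*t)]
  [4*t*exp(-4*t), -6*t*exp(-4*t) + exp(-4*t)]

Strategy: write B = P · J · P⁻¹ where J is a Jordan canonical form, so e^{tB} = P · e^{tJ} · P⁻¹, and e^{tJ} can be computed block-by-block.

B has Jordan form
J =
  [-4,  1]
  [ 0, -4]
(up to reordering of blocks).

Per-block formulas:
  For a 2×2 Jordan block J_2(-4): exp(t · J_2(-4)) = e^(-4t)·(I + t·N), where N is the 2×2 nilpotent shift.

After assembling e^{tJ} and conjugating by P, we get:

e^{tB} =
  [6*t*exp(-4*t) + exp(-4*t), -9*t*exp(-4*t)]
  [4*t*exp(-4*t), -6*t*exp(-4*t) + exp(-4*t)]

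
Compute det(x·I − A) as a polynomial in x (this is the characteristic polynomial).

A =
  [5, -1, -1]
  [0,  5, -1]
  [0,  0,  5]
x^3 - 15*x^2 + 75*x - 125

Expanding det(x·I − A) (e.g. by cofactor expansion or by noting that A is similar to its Jordan form J, which has the same characteristic polynomial as A) gives
  χ_A(x) = x^3 - 15*x^2 + 75*x - 125
which factors as (x - 5)^3. The eigenvalues (with algebraic multiplicities) are λ = 5 with multiplicity 3.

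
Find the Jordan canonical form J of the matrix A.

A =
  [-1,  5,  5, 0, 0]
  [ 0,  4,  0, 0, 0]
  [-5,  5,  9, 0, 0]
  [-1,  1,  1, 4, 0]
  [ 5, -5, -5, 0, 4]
J_2(4) ⊕ J_1(4) ⊕ J_1(4) ⊕ J_1(4)

The characteristic polynomial is
  det(x·I − A) = x^5 - 20*x^4 + 160*x^3 - 640*x^2 + 1280*x - 1024 = (x - 4)^5

Eigenvalues and multiplicities (the geometric multiplicity of λ is n − rank(A − λI), which equals the number of Jordan blocks for λ):
  λ = 4: algebraic multiplicity = 5, geometric multiplicity = 4

Determining the block sizes for each eigenvalue:
  λ = 4: 4 blocks summing to 5 forces exactly one block of size 2 and the rest size 1 → block sizes [2, 1, 1, 1]

Assembling the blocks gives a Jordan form
J =
  [4, 1, 0, 0, 0]
  [0, 4, 0, 0, 0]
  [0, 0, 4, 0, 0]
  [0, 0, 0, 4, 0]
  [0, 0, 0, 0, 4]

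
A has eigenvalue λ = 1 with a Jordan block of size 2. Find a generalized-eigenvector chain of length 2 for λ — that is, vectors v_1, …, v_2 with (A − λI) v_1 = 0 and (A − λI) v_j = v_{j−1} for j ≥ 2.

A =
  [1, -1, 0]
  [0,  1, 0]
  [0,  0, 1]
A Jordan chain for λ = 1 of length 2:
v_1 = (-1, 0, 0)ᵀ
v_2 = (0, 1, 0)ᵀ

Let N = A − (1)·I. We want v_2 with N^2 v_2 = 0 but N^1 v_2 ≠ 0; then v_{j-1} := N · v_j for j = 2, …, 2.

Pick v_2 = (0, 1, 0)ᵀ.
Then v_1 = N · v_2 = (-1, 0, 0)ᵀ.

Sanity check: (A − (1)·I) v_1 = (0, 0, 0)ᵀ = 0. ✓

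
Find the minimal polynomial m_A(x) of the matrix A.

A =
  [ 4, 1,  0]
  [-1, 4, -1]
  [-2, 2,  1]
x^3 - 9*x^2 + 27*x - 27

The characteristic polynomial is χ_A(x) = (x - 3)^3, so the eigenvalues are known. The minimal polynomial is
  m_A(x) = Π_λ (x − λ)^{k_λ}
where k_λ is the size of the *largest* Jordan block for λ (equivalently, the smallest k with (A − λI)^k v = 0 for every generalised eigenvector v of λ).

  λ = 3: largest Jordan block has size 3, contributing (x − 3)^3

So m_A(x) = (x - 3)^3 = x^3 - 9*x^2 + 27*x - 27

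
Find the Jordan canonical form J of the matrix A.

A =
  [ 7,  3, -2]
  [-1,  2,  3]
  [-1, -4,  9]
J_3(6)

The characteristic polynomial is
  det(x·I − A) = x^3 - 18*x^2 + 108*x - 216 = (x - 6)^3

Eigenvalues and multiplicities (the geometric multiplicity of λ is n − rank(A − λI), which equals the number of Jordan blocks for λ):
  λ = 6: algebraic multiplicity = 3, geometric multiplicity = 1

Determining the block sizes for each eigenvalue:
  λ = 6: one block (gm = 1), so the single block has size am = 3 → block sizes [3]

Assembling the blocks gives a Jordan form
J =
  [6, 1, 0]
  [0, 6, 1]
  [0, 0, 6]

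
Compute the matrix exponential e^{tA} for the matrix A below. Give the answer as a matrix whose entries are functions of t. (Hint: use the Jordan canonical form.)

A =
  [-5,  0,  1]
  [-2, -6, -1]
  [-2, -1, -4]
e^{tA} =
  [-t^2*exp(-5*t) + exp(-5*t), -t^2*exp(-5*t)/2, t^2*exp(-5*t)/2 + t*exp(-5*t)]
  [2*t^2*exp(-5*t) - 2*t*exp(-5*t), t^2*exp(-5*t) - t*exp(-5*t) + exp(-5*t), -t^2*exp(-5*t) - t*exp(-5*t)]
  [-2*t*exp(-5*t), -t*exp(-5*t), t*exp(-5*t) + exp(-5*t)]

Strategy: write A = P · J · P⁻¹ where J is a Jordan canonical form, so e^{tA} = P · e^{tJ} · P⁻¹, and e^{tJ} can be computed block-by-block.

A has Jordan form
J =
  [-5,  1,  0]
  [ 0, -5,  1]
  [ 0,  0, -5]
(up to reordering of blocks).

Per-block formulas:
  For a 3×3 Jordan block J_3(-5): exp(t · J_3(-5)) = e^(-5t)·(I + t·N + (t^2/2)·N^2), where N is the 3×3 nilpotent shift.

After assembling e^{tJ} and conjugating by P, we get:

e^{tA} =
  [-t^2*exp(-5*t) + exp(-5*t), -t^2*exp(-5*t)/2, t^2*exp(-5*t)/2 + t*exp(-5*t)]
  [2*t^2*exp(-5*t) - 2*t*exp(-5*t), t^2*exp(-5*t) - t*exp(-5*t) + exp(-5*t), -t^2*exp(-5*t) - t*exp(-5*t)]
  [-2*t*exp(-5*t), -t*exp(-5*t), t*exp(-5*t) + exp(-5*t)]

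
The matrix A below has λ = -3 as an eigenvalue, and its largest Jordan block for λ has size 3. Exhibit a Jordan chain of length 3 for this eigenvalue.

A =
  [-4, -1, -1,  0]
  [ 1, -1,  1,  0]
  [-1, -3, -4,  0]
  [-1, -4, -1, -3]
A Jordan chain for λ = -3 of length 3:
v_1 = (1, 0, -1, -2)ᵀ
v_2 = (-1, 1, -1, -1)ᵀ
v_3 = (1, 0, 0, 0)ᵀ

Let N = A − (-3)·I. We want v_3 with N^3 v_3 = 0 but N^2 v_3 ≠ 0; then v_{j-1} := N · v_j for j = 3, …, 2.

Pick v_3 = (1, 0, 0, 0)ᵀ.
Then v_2 = N · v_3 = (-1, 1, -1, -1)ᵀ.
Then v_1 = N · v_2 = (1, 0, -1, -2)ᵀ.

Sanity check: (A − (-3)·I) v_1 = (0, 0, 0, 0)ᵀ = 0. ✓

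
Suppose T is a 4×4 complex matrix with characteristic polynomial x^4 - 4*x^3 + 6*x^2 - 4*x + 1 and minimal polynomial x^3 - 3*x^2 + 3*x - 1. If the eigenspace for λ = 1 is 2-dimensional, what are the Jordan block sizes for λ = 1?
Block sizes for λ = 1: [3, 1]

Step 1 — from the characteristic polynomial, algebraic multiplicity of λ = 1 is 4. From dim ker(T − (1)·I) = 2, there are exactly 2 Jordan blocks for λ = 1.
Step 2 — from the minimal polynomial, the factor (x − 1)^3 tells us the largest block for λ = 1 has size 3.
Step 3 — with total size 4, 2 blocks, and largest block 3, the block sizes (in nonincreasing order) are [3, 1].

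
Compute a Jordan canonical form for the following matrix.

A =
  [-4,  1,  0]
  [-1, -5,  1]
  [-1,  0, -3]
J_3(-4)

The characteristic polynomial is
  det(x·I − A) = x^3 + 12*x^2 + 48*x + 64 = (x + 4)^3

Eigenvalues and multiplicities (the geometric multiplicity of λ is n − rank(A − λI), which equals the number of Jordan blocks for λ):
  λ = -4: algebraic multiplicity = 3, geometric multiplicity = 1

Determining the block sizes for each eigenvalue:
  λ = -4: one block (gm = 1), so the single block has size am = 3 → block sizes [3]

Assembling the blocks gives a Jordan form
J =
  [-4,  1,  0]
  [ 0, -4,  1]
  [ 0,  0, -4]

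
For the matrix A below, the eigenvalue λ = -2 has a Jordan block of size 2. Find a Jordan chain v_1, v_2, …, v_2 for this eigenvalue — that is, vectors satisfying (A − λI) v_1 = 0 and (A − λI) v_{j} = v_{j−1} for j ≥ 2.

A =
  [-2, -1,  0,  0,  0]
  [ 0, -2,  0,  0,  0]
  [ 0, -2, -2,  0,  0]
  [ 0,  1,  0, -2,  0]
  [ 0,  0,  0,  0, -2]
A Jordan chain for λ = -2 of length 2:
v_1 = (-1, 0, -2, 1, 0)ᵀ
v_2 = (0, 1, 0, 0, 0)ᵀ

Let N = A − (-2)·I. We want v_2 with N^2 v_2 = 0 but N^1 v_2 ≠ 0; then v_{j-1} := N · v_j for j = 2, …, 2.

Pick v_2 = (0, 1, 0, 0, 0)ᵀ.
Then v_1 = N · v_2 = (-1, 0, -2, 1, 0)ᵀ.

Sanity check: (A − (-2)·I) v_1 = (0, 0, 0, 0, 0)ᵀ = 0. ✓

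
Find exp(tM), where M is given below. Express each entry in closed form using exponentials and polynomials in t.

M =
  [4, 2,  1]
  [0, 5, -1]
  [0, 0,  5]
e^{tM} =
  [exp(4*t), 2*exp(5*t) - 2*exp(4*t), -2*t*exp(5*t) + 3*exp(5*t) - 3*exp(4*t)]
  [0, exp(5*t), -t*exp(5*t)]
  [0, 0, exp(5*t)]

Strategy: write M = P · J · P⁻¹ where J is a Jordan canonical form, so e^{tM} = P · e^{tJ} · P⁻¹, and e^{tJ} can be computed block-by-block.

M has Jordan form
J =
  [4, 0, 0]
  [0, 5, 1]
  [0, 0, 5]
(up to reordering of blocks).

Per-block formulas:
  For a 1×1 block at λ = 4: exp(t · [4]) = [e^(4t)].
  For a 2×2 Jordan block J_2(5): exp(t · J_2(5)) = e^(5t)·(I + t·N), where N is the 2×2 nilpotent shift.

After assembling e^{tJ} and conjugating by P, we get:

e^{tM} =
  [exp(4*t), 2*exp(5*t) - 2*exp(4*t), -2*t*exp(5*t) + 3*exp(5*t) - 3*exp(4*t)]
  [0, exp(5*t), -t*exp(5*t)]
  [0, 0, exp(5*t)]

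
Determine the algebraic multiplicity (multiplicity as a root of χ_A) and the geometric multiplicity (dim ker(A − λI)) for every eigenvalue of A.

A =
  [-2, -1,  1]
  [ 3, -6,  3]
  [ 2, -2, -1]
λ = -3: alg = 3, geom = 2

Step 1 — factor the characteristic polynomial to read off the algebraic multiplicities:
  χ_A(x) = (x + 3)^3

Step 2 — compute geometric multiplicities via the rank-nullity identity g(λ) = n − rank(A − λI):
  rank(A − (-3)·I) = 1, so dim ker(A − (-3)·I) = n − 1 = 2

Summary:
  λ = -3: algebraic multiplicity = 3, geometric multiplicity = 2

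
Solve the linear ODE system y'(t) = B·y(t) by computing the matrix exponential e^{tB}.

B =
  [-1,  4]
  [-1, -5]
e^{tB} =
  [2*t*exp(-3*t) + exp(-3*t), 4*t*exp(-3*t)]
  [-t*exp(-3*t), -2*t*exp(-3*t) + exp(-3*t)]

Strategy: write B = P · J · P⁻¹ where J is a Jordan canonical form, so e^{tB} = P · e^{tJ} · P⁻¹, and e^{tJ} can be computed block-by-block.

B has Jordan form
J =
  [-3,  1]
  [ 0, -3]
(up to reordering of blocks).

Per-block formulas:
  For a 2×2 Jordan block J_2(-3): exp(t · J_2(-3)) = e^(-3t)·(I + t·N), where N is the 2×2 nilpotent shift.

After assembling e^{tJ} and conjugating by P, we get:

e^{tB} =
  [2*t*exp(-3*t) + exp(-3*t), 4*t*exp(-3*t)]
  [-t*exp(-3*t), -2*t*exp(-3*t) + exp(-3*t)]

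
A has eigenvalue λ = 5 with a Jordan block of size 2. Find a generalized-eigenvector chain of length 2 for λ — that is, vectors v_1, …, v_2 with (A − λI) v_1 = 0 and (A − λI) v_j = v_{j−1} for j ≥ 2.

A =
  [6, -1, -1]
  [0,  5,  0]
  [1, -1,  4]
A Jordan chain for λ = 5 of length 2:
v_1 = (1, 0, 1)ᵀ
v_2 = (1, 0, 0)ᵀ

Let N = A − (5)·I. We want v_2 with N^2 v_2 = 0 but N^1 v_2 ≠ 0; then v_{j-1} := N · v_j for j = 2, …, 2.

Pick v_2 = (1, 0, 0)ᵀ.
Then v_1 = N · v_2 = (1, 0, 1)ᵀ.

Sanity check: (A − (5)·I) v_1 = (0, 0, 0)ᵀ = 0. ✓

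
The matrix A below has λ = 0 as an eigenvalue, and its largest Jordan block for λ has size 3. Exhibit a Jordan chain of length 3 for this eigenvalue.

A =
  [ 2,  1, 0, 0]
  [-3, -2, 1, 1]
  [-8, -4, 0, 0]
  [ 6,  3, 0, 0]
A Jordan chain for λ = 0 of length 3:
v_1 = (1, -2, -4, 3)ᵀ
v_2 = (2, -3, -8, 6)ᵀ
v_3 = (1, 0, 0, 0)ᵀ

Let N = A − (0)·I. We want v_3 with N^3 v_3 = 0 but N^2 v_3 ≠ 0; then v_{j-1} := N · v_j for j = 3, …, 2.

Pick v_3 = (1, 0, 0, 0)ᵀ.
Then v_2 = N · v_3 = (2, -3, -8, 6)ᵀ.
Then v_1 = N · v_2 = (1, -2, -4, 3)ᵀ.

Sanity check: (A − (0)·I) v_1 = (0, 0, 0, 0)ᵀ = 0. ✓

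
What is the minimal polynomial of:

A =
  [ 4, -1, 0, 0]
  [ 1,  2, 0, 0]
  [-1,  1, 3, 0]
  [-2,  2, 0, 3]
x^2 - 6*x + 9

The characteristic polynomial is χ_A(x) = (x - 3)^4, so the eigenvalues are known. The minimal polynomial is
  m_A(x) = Π_λ (x − λ)^{k_λ}
where k_λ is the size of the *largest* Jordan block for λ (equivalently, the smallest k with (A − λI)^k v = 0 for every generalised eigenvector v of λ).

  λ = 3: largest Jordan block has size 2, contributing (x − 3)^2

So m_A(x) = (x - 3)^2 = x^2 - 6*x + 9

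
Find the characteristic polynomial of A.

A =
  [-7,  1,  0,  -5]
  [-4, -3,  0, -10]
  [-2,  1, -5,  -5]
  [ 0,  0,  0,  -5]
x^4 + 20*x^3 + 150*x^2 + 500*x + 625

Expanding det(x·I − A) (e.g. by cofactor expansion or by noting that A is similar to its Jordan form J, which has the same characteristic polynomial as A) gives
  χ_A(x) = x^4 + 20*x^3 + 150*x^2 + 500*x + 625
which factors as (x + 5)^4. The eigenvalues (with algebraic multiplicities) are λ = -5 with multiplicity 4.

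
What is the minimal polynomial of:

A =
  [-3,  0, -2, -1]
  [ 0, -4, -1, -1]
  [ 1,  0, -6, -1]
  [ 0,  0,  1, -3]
x^3 + 12*x^2 + 48*x + 64

The characteristic polynomial is χ_A(x) = (x + 4)^4, so the eigenvalues are known. The minimal polynomial is
  m_A(x) = Π_λ (x − λ)^{k_λ}
where k_λ is the size of the *largest* Jordan block for λ (equivalently, the smallest k with (A − λI)^k v = 0 for every generalised eigenvector v of λ).

  λ = -4: largest Jordan block has size 3, contributing (x + 4)^3

So m_A(x) = (x + 4)^3 = x^3 + 12*x^2 + 48*x + 64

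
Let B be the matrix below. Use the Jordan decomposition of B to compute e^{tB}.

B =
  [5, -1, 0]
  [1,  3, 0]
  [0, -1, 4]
e^{tB} =
  [t*exp(4*t) + exp(4*t), -t*exp(4*t), 0]
  [t*exp(4*t), -t*exp(4*t) + exp(4*t), 0]
  [-t^2*exp(4*t)/2, t^2*exp(4*t)/2 - t*exp(4*t), exp(4*t)]

Strategy: write B = P · J · P⁻¹ where J is a Jordan canonical form, so e^{tB} = P · e^{tJ} · P⁻¹, and e^{tJ} can be computed block-by-block.

B has Jordan form
J =
  [4, 1, 0]
  [0, 4, 1]
  [0, 0, 4]
(up to reordering of blocks).

Per-block formulas:
  For a 3×3 Jordan block J_3(4): exp(t · J_3(4)) = e^(4t)·(I + t·N + (t^2/2)·N^2), where N is the 3×3 nilpotent shift.

After assembling e^{tJ} and conjugating by P, we get:

e^{tB} =
  [t*exp(4*t) + exp(4*t), -t*exp(4*t), 0]
  [t*exp(4*t), -t*exp(4*t) + exp(4*t), 0]
  [-t^2*exp(4*t)/2, t^2*exp(4*t)/2 - t*exp(4*t), exp(4*t)]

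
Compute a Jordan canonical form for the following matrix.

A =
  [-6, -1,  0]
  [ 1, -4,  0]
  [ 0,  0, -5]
J_2(-5) ⊕ J_1(-5)

The characteristic polynomial is
  det(x·I − A) = x^3 + 15*x^2 + 75*x + 125 = (x + 5)^3

Eigenvalues and multiplicities (the geometric multiplicity of λ is n − rank(A − λI), which equals the number of Jordan blocks for λ):
  λ = -5: algebraic multiplicity = 3, geometric multiplicity = 2

Determining the block sizes for each eigenvalue:
  λ = -5: 2 blocks summing to 3 forces exactly one block of size 2 and the rest size 1 → block sizes [2, 1]

Assembling the blocks gives a Jordan form
J =
  [-5,  1,  0]
  [ 0, -5,  0]
  [ 0,  0, -5]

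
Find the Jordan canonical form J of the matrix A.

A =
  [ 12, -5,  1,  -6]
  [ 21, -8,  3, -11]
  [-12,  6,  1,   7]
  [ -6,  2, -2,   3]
J_2(1) ⊕ J_2(3)

The characteristic polynomial is
  det(x·I − A) = x^4 - 8*x^3 + 22*x^2 - 24*x + 9 = (x - 3)^2*(x - 1)^2

Eigenvalues and multiplicities (the geometric multiplicity of λ is n − rank(A − λI), which equals the number of Jordan blocks for λ):
  λ = 1: algebraic multiplicity = 2, geometric multiplicity = 1
  λ = 3: algebraic multiplicity = 2, geometric multiplicity = 1

Determining the block sizes for each eigenvalue:
  λ = 1: one block (gm = 1), so the single block has size am = 2 → block sizes [2]
  λ = 3: one block (gm = 1), so the single block has size am = 2 → block sizes [2]

Assembling the blocks gives a Jordan form
J =
  [1, 1, 0, 0]
  [0, 1, 0, 0]
  [0, 0, 3, 1]
  [0, 0, 0, 3]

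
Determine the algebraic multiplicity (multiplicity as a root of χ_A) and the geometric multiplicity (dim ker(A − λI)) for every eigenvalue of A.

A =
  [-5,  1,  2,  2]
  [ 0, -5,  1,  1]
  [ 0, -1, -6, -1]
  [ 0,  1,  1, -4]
λ = -5: alg = 4, geom = 2

Step 1 — factor the characteristic polynomial to read off the algebraic multiplicities:
  χ_A(x) = (x + 5)^4

Step 2 — compute geometric multiplicities via the rank-nullity identity g(λ) = n − rank(A − λI):
  rank(A − (-5)·I) = 2, so dim ker(A − (-5)·I) = n − 2 = 2

Summary:
  λ = -5: algebraic multiplicity = 4, geometric multiplicity = 2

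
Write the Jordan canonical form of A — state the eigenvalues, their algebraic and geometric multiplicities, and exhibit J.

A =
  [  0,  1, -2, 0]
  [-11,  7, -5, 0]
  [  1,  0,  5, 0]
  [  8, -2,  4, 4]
J_3(4) ⊕ J_1(4)

The characteristic polynomial is
  det(x·I − A) = x^4 - 16*x^3 + 96*x^2 - 256*x + 256 = (x - 4)^4

Eigenvalues and multiplicities (the geometric multiplicity of λ is n − rank(A − λI), which equals the number of Jordan blocks for λ):
  λ = 4: algebraic multiplicity = 4, geometric multiplicity = 2

Determining the block sizes for each eigenvalue:
  λ = 4: with am = 4 and gm = 2, the partition is not yet determined (e.g. several partitions of 4 into 2 parts exist). Let N = A − (4)·I. Computing rank(N^1) = 2, rank(N^2) = 1, rank(N^3) = 0; the number of blocks of size ≥ j is rank(N^{j−1}) − rank(N^j), giving [2, 1, 1]. So we have 1 block(s) of size 3, 1 block(s) of size 1 → block sizes [3, 1]

Assembling the blocks gives a Jordan form
J =
  [4, 1, 0, 0]
  [0, 4, 1, 0]
  [0, 0, 4, 0]
  [0, 0, 0, 4]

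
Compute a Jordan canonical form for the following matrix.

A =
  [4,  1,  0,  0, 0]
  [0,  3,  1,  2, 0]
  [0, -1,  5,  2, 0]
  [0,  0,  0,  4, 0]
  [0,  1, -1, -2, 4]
J_3(4) ⊕ J_1(4) ⊕ J_1(4)

The characteristic polynomial is
  det(x·I − A) = x^5 - 20*x^4 + 160*x^3 - 640*x^2 + 1280*x - 1024 = (x - 4)^5

Eigenvalues and multiplicities (the geometric multiplicity of λ is n − rank(A − λI), which equals the number of Jordan blocks for λ):
  λ = 4: algebraic multiplicity = 5, geometric multiplicity = 3

Determining the block sizes for each eigenvalue:
  λ = 4: with am = 5 and gm = 3, the partition is not yet determined (e.g. several partitions of 5 into 3 parts exist). Let N = A − (4)·I. Computing rank(N^1) = 2, rank(N^2) = 1, rank(N^3) = 0; the number of blocks of size ≥ j is rank(N^{j−1}) − rank(N^j), giving [3, 1, 1]. So we have 1 block(s) of size 3, 2 block(s) of size 1 → block sizes [3, 1, 1]

Assembling the blocks gives a Jordan form
J =
  [4, 1, 0, 0, 0]
  [0, 4, 1, 0, 0]
  [0, 0, 4, 0, 0]
  [0, 0, 0, 4, 0]
  [0, 0, 0, 0, 4]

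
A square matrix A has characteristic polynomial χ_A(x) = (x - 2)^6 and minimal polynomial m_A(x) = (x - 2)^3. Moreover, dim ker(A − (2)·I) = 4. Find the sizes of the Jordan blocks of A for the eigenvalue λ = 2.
Block sizes for λ = 2: [3, 1, 1, 1]

Step 1 — from the characteristic polynomial, algebraic multiplicity of λ = 2 is 6. From dim ker(A − (2)·I) = 4, there are exactly 4 Jordan blocks for λ = 2.
Step 2 — from the minimal polynomial, the factor (x − 2)^3 tells us the largest block for λ = 2 has size 3.
Step 3 — with total size 6, 4 blocks, and largest block 3, the block sizes (in nonincreasing order) are [3, 1, 1, 1].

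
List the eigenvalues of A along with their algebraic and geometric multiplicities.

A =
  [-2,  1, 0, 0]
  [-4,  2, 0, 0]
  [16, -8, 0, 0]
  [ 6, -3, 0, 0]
λ = 0: alg = 4, geom = 3

Step 1 — factor the characteristic polynomial to read off the algebraic multiplicities:
  χ_A(x) = x^4

Step 2 — compute geometric multiplicities via the rank-nullity identity g(λ) = n − rank(A − λI):
  rank(A − (0)·I) = 1, so dim ker(A − (0)·I) = n − 1 = 3

Summary:
  λ = 0: algebraic multiplicity = 4, geometric multiplicity = 3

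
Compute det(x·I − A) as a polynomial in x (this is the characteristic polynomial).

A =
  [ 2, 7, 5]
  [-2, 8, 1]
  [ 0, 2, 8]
x^3 - 18*x^2 + 108*x - 216

Expanding det(x·I − A) (e.g. by cofactor expansion or by noting that A is similar to its Jordan form J, which has the same characteristic polynomial as A) gives
  χ_A(x) = x^3 - 18*x^2 + 108*x - 216
which factors as (x - 6)^3. The eigenvalues (with algebraic multiplicities) are λ = 6 with multiplicity 3.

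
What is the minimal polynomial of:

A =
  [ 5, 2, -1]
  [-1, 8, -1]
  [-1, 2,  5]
x^2 - 12*x + 36

The characteristic polynomial is χ_A(x) = (x - 6)^3, so the eigenvalues are known. The minimal polynomial is
  m_A(x) = Π_λ (x − λ)^{k_λ}
where k_λ is the size of the *largest* Jordan block for λ (equivalently, the smallest k with (A − λI)^k v = 0 for every generalised eigenvector v of λ).

  λ = 6: largest Jordan block has size 2, contributing (x − 6)^2

So m_A(x) = (x - 6)^2 = x^2 - 12*x + 36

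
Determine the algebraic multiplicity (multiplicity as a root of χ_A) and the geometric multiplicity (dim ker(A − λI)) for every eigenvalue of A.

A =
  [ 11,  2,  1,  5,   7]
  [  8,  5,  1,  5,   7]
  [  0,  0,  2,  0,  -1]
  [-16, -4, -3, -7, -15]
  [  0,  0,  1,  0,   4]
λ = 3: alg = 5, geom = 3

Step 1 — factor the characteristic polynomial to read off the algebraic multiplicities:
  χ_A(x) = (x - 3)^5

Step 2 — compute geometric multiplicities via the rank-nullity identity g(λ) = n − rank(A − λI):
  rank(A − (3)·I) = 2, so dim ker(A − (3)·I) = n − 2 = 3

Summary:
  λ = 3: algebraic multiplicity = 5, geometric multiplicity = 3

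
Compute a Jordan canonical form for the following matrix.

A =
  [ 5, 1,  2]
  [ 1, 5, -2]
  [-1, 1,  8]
J_2(6) ⊕ J_1(6)

The characteristic polynomial is
  det(x·I − A) = x^3 - 18*x^2 + 108*x - 216 = (x - 6)^3

Eigenvalues and multiplicities (the geometric multiplicity of λ is n − rank(A − λI), which equals the number of Jordan blocks for λ):
  λ = 6: algebraic multiplicity = 3, geometric multiplicity = 2

Determining the block sizes for each eigenvalue:
  λ = 6: 2 blocks summing to 3 forces exactly one block of size 2 and the rest size 1 → block sizes [2, 1]

Assembling the blocks gives a Jordan form
J =
  [6, 1, 0]
  [0, 6, 0]
  [0, 0, 6]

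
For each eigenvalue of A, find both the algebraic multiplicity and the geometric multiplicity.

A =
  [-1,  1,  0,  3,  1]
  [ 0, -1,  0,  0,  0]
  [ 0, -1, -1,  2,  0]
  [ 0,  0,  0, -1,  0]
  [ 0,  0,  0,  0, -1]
λ = -1: alg = 5, geom = 3

Step 1 — factor the characteristic polynomial to read off the algebraic multiplicities:
  χ_A(x) = (x + 1)^5

Step 2 — compute geometric multiplicities via the rank-nullity identity g(λ) = n − rank(A − λI):
  rank(A − (-1)·I) = 2, so dim ker(A − (-1)·I) = n − 2 = 3

Summary:
  λ = -1: algebraic multiplicity = 5, geometric multiplicity = 3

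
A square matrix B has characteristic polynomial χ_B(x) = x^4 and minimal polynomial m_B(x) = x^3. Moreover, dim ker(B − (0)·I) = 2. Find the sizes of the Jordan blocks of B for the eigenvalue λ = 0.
Block sizes for λ = 0: [3, 1]

Step 1 — from the characteristic polynomial, algebraic multiplicity of λ = 0 is 4. From dim ker(B − (0)·I) = 2, there are exactly 2 Jordan blocks for λ = 0.
Step 2 — from the minimal polynomial, the factor (x − 0)^3 tells us the largest block for λ = 0 has size 3.
Step 3 — with total size 4, 2 blocks, and largest block 3, the block sizes (in nonincreasing order) are [3, 1].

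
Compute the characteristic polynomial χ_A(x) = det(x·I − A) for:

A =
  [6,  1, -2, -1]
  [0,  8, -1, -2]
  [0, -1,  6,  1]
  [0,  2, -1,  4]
x^4 - 24*x^3 + 216*x^2 - 864*x + 1296

Expanding det(x·I − A) (e.g. by cofactor expansion or by noting that A is similar to its Jordan form J, which has the same characteristic polynomial as A) gives
  χ_A(x) = x^4 - 24*x^3 + 216*x^2 - 864*x + 1296
which factors as (x - 6)^4. The eigenvalues (with algebraic multiplicities) are λ = 6 with multiplicity 4.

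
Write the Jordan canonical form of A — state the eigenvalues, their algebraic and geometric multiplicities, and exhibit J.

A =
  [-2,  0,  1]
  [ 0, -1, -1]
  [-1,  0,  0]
J_3(-1)

The characteristic polynomial is
  det(x·I − A) = x^3 + 3*x^2 + 3*x + 1 = (x + 1)^3

Eigenvalues and multiplicities (the geometric multiplicity of λ is n − rank(A − λI), which equals the number of Jordan blocks for λ):
  λ = -1: algebraic multiplicity = 3, geometric multiplicity = 1

Determining the block sizes for each eigenvalue:
  λ = -1: one block (gm = 1), so the single block has size am = 3 → block sizes [3]

Assembling the blocks gives a Jordan form
J =
  [-1,  1,  0]
  [ 0, -1,  1]
  [ 0,  0, -1]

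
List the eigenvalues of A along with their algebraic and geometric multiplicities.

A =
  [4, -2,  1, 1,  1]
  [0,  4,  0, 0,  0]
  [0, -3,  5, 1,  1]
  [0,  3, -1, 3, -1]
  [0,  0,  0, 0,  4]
λ = 4: alg = 5, geom = 3

Step 1 — factor the characteristic polynomial to read off the algebraic multiplicities:
  χ_A(x) = (x - 4)^5

Step 2 — compute geometric multiplicities via the rank-nullity identity g(λ) = n − rank(A − λI):
  rank(A − (4)·I) = 2, so dim ker(A − (4)·I) = n − 2 = 3

Summary:
  λ = 4: algebraic multiplicity = 5, geometric multiplicity = 3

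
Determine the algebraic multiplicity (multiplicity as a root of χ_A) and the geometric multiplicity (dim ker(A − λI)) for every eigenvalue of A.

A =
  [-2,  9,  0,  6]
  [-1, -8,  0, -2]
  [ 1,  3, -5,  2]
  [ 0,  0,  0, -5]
λ = -5: alg = 4, geom = 3

Step 1 — factor the characteristic polynomial to read off the algebraic multiplicities:
  χ_A(x) = (x + 5)^4

Step 2 — compute geometric multiplicities via the rank-nullity identity g(λ) = n − rank(A − λI):
  rank(A − (-5)·I) = 1, so dim ker(A − (-5)·I) = n − 1 = 3

Summary:
  λ = -5: algebraic multiplicity = 4, geometric multiplicity = 3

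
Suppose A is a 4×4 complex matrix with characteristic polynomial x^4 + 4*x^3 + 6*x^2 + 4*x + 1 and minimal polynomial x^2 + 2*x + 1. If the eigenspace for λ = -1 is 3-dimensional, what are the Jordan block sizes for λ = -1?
Block sizes for λ = -1: [2, 1, 1]

Step 1 — from the characteristic polynomial, algebraic multiplicity of λ = -1 is 4. From dim ker(A − (-1)·I) = 3, there are exactly 3 Jordan blocks for λ = -1.
Step 2 — from the minimal polynomial, the factor (x + 1)^2 tells us the largest block for λ = -1 has size 2.
Step 3 — with total size 4, 3 blocks, and largest block 2, the block sizes (in nonincreasing order) are [2, 1, 1].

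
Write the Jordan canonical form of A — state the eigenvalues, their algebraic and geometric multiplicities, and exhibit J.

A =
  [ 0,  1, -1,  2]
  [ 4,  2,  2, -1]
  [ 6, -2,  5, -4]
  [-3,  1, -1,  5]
J_3(3) ⊕ J_1(3)

The characteristic polynomial is
  det(x·I − A) = x^4 - 12*x^3 + 54*x^2 - 108*x + 81 = (x - 3)^4

Eigenvalues and multiplicities (the geometric multiplicity of λ is n − rank(A − λI), which equals the number of Jordan blocks for λ):
  λ = 3: algebraic multiplicity = 4, geometric multiplicity = 2

Determining the block sizes for each eigenvalue:
  λ = 3: with am = 4 and gm = 2, the partition is not yet determined (e.g. several partitions of 4 into 2 parts exist). Let N = A − (3)·I. Computing rank(N^1) = 2, rank(N^2) = 1, rank(N^3) = 0; the number of blocks of size ≥ j is rank(N^{j−1}) − rank(N^j), giving [2, 1, 1]. So we have 1 block(s) of size 3, 1 block(s) of size 1 → block sizes [3, 1]

Assembling the blocks gives a Jordan form
J =
  [3, 1, 0, 0]
  [0, 3, 1, 0]
  [0, 0, 3, 0]
  [0, 0, 0, 3]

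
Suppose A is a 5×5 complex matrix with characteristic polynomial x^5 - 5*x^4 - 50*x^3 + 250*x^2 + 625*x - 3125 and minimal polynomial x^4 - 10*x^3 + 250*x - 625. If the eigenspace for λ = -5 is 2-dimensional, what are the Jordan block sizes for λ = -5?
Block sizes for λ = -5: [1, 1]

Step 1 — from the characteristic polynomial, algebraic multiplicity of λ = -5 is 2. From dim ker(A − (-5)·I) = 2, there are exactly 2 Jordan blocks for λ = -5.
Step 2 — from the minimal polynomial, the factor (x + 5) tells us the largest block for λ = -5 has size 1.
Step 3 — with total size 2, 2 blocks, and largest block 1, the block sizes (in nonincreasing order) are [1, 1].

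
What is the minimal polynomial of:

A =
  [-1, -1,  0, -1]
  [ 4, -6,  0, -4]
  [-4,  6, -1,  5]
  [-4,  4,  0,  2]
x^2 + 3*x + 2

The characteristic polynomial is χ_A(x) = (x + 1)^2*(x + 2)^2, so the eigenvalues are known. The minimal polynomial is
  m_A(x) = Π_λ (x − λ)^{k_λ}
where k_λ is the size of the *largest* Jordan block for λ (equivalently, the smallest k with (A − λI)^k v = 0 for every generalised eigenvector v of λ).

  λ = -2: largest Jordan block has size 1, contributing (x + 2)
  λ = -1: largest Jordan block has size 1, contributing (x + 1)

So m_A(x) = (x + 1)*(x + 2) = x^2 + 3*x + 2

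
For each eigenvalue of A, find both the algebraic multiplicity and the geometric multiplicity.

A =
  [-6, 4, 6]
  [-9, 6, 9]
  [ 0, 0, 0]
λ = 0: alg = 3, geom = 2

Step 1 — factor the characteristic polynomial to read off the algebraic multiplicities:
  χ_A(x) = x^3

Step 2 — compute geometric multiplicities via the rank-nullity identity g(λ) = n − rank(A − λI):
  rank(A − (0)·I) = 1, so dim ker(A − (0)·I) = n − 1 = 2

Summary:
  λ = 0: algebraic multiplicity = 3, geometric multiplicity = 2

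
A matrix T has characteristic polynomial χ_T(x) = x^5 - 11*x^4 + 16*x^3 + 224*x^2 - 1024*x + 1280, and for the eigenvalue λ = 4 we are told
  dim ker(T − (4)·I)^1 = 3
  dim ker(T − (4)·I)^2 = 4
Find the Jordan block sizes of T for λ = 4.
Block sizes for λ = 4: [2, 1, 1]

From the dimensions of kernels of powers, the number of Jordan blocks of size at least j is d_j − d_{j−1} where d_j = dim ker(N^j) (with d_0 = 0). Computing the differences gives [3, 1].
The number of blocks of size exactly k is (#blocks of size ≥ k) − (#blocks of size ≥ k + 1), so the partition is: 2 block(s) of size 1, 1 block(s) of size 2.
In nonincreasing order the block sizes are [2, 1, 1].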